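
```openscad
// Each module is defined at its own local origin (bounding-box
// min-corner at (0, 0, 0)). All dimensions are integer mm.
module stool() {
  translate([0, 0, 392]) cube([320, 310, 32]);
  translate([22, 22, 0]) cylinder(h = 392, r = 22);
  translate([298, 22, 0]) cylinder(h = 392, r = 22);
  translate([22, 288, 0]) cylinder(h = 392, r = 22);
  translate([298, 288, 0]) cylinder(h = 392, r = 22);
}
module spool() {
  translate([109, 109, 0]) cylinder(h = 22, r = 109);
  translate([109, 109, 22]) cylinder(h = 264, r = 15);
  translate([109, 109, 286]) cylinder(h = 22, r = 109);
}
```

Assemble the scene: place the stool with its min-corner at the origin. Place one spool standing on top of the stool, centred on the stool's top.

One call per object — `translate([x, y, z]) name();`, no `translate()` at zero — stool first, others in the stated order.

stool();
translate([51, 46, 424]) spool();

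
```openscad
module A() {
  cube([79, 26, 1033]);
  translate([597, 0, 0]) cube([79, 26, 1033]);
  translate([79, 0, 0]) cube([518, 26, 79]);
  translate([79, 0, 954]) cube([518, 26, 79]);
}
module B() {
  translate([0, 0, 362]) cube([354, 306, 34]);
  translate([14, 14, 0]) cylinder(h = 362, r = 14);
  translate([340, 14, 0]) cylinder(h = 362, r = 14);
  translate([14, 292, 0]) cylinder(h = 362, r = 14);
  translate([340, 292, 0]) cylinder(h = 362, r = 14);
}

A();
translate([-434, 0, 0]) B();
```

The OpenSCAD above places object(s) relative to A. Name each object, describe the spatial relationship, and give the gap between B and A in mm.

A is a picture frame. B is a stool. The stool is on the floor beside the picture frame on its −x side. The gap between the stool and the picture frame is 80 mm.

The stool's nearest face is 80 mm from the picture frame's −x face.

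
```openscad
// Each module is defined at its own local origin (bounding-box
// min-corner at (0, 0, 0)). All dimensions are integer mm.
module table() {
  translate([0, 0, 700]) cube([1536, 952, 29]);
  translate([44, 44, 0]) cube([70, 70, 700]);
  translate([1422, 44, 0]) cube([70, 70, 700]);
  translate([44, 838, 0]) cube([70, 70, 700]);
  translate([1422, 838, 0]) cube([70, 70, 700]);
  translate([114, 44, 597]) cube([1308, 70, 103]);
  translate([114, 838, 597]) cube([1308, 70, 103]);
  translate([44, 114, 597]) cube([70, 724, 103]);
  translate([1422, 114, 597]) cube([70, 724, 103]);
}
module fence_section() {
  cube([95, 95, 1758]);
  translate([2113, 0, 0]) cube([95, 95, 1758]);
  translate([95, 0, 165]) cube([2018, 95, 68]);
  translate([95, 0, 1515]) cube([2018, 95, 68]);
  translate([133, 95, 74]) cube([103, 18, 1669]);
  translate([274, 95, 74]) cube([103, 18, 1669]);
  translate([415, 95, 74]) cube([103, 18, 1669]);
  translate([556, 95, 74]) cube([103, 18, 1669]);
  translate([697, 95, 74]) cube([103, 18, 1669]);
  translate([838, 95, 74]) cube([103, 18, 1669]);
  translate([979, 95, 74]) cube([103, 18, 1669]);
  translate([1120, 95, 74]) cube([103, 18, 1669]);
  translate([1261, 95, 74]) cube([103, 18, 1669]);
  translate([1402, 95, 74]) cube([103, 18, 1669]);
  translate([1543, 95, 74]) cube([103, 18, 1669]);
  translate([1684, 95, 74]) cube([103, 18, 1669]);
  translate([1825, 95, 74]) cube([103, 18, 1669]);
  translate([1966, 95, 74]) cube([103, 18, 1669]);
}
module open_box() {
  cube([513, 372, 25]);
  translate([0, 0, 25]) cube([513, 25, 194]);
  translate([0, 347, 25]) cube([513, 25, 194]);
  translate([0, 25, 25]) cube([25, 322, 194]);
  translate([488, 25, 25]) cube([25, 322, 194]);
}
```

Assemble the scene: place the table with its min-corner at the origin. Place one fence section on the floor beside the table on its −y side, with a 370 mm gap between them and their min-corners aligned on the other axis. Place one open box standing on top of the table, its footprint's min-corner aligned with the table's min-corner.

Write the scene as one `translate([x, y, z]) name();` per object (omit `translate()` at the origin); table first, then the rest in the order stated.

table();
translate([0, -483, 0]) fence_section();
translate([0, 0, 729]) open_box();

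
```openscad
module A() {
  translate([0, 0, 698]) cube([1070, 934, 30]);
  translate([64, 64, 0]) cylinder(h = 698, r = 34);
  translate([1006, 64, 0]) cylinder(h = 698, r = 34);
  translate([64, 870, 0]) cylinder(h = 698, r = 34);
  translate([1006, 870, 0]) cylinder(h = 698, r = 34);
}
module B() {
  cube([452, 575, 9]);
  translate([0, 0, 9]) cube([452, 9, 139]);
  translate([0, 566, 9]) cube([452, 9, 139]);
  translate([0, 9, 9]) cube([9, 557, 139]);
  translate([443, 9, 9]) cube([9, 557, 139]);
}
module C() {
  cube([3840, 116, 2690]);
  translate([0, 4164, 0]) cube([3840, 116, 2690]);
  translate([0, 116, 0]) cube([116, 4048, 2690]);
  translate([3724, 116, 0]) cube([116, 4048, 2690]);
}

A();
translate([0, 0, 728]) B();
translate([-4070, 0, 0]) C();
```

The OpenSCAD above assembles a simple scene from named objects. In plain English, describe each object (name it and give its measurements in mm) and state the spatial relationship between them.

A is a rectangular dining table. The top is 1070×934×30 mm with its upper surface at z = 728 mm. It stands on four round legs of 68 mm diameter, each leg's bounding box inset 30 mm from the nearest pair of top edges, running from the floor to the underside of the top.

B is an open-topped rectangular box: outside dimensions 452×575×148 mm, with a uniform wall and base thickness of 9 mm. The base is a full 452×575 slab on the floor; four walls sit on top of the base. The front and back walls (the −y and +y sides) span the full width; the two side walls fit between them.

C is a box-shaped house frame (walls only): outside footprint 3840×4280 mm, wall height 2690 mm, wall thickness 116 mm. The two y-facing walls run the full x-width; the two x-facing walls fit between the inner faces of the y-facing walls.

The open box is on top of the table. The house frame is on the floor beside the table on its −x side.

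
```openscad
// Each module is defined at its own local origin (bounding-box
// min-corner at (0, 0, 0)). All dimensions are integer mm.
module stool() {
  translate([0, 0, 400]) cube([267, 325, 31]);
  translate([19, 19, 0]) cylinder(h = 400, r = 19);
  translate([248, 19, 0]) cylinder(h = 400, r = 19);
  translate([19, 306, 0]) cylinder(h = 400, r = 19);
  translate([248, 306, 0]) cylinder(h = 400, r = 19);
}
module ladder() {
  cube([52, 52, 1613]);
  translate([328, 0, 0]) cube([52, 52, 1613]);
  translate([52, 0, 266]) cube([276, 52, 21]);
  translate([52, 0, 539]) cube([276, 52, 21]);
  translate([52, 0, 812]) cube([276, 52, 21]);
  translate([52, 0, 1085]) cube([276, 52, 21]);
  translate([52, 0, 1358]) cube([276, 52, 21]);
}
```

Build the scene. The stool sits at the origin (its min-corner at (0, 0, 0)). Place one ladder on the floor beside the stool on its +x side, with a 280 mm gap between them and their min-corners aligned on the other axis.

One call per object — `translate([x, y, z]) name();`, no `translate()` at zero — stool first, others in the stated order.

stool();
translate([547, 0, 0]) ladder();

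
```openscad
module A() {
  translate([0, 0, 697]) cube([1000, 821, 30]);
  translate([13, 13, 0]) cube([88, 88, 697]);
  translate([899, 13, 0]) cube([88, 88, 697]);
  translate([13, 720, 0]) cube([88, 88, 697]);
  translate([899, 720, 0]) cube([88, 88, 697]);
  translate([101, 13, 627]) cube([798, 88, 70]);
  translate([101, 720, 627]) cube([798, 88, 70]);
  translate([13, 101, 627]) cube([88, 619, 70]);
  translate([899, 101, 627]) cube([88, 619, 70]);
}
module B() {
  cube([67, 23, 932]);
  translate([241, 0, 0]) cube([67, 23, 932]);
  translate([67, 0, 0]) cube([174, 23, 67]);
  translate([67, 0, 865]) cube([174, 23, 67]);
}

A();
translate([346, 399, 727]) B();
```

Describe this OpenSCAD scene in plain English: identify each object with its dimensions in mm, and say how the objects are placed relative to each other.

A is a table with a 1000×821 mm rectangular top, 30 mm thick, top surface at z = 727 mm, supported by four 88×88 mm square legs, each inset 13 mm from the nearest pair of top edges, running from the floor. Four apron rails, 88 mm thick and 70 mm tall, run between adjacent legs with their top edges flush with the underside of the top and their outer faces flush with the legs' outer faces.

B is a picture frame with a 174×798 mm rectangular opening (x by z) and a uniform 67 mm border on every side. Frame depth is 23 mm along y. It is built from two vertical stiles running the full outside height and two horizontal rails spanning the gap between the stiles.

The picture frame is on top of the table, centred.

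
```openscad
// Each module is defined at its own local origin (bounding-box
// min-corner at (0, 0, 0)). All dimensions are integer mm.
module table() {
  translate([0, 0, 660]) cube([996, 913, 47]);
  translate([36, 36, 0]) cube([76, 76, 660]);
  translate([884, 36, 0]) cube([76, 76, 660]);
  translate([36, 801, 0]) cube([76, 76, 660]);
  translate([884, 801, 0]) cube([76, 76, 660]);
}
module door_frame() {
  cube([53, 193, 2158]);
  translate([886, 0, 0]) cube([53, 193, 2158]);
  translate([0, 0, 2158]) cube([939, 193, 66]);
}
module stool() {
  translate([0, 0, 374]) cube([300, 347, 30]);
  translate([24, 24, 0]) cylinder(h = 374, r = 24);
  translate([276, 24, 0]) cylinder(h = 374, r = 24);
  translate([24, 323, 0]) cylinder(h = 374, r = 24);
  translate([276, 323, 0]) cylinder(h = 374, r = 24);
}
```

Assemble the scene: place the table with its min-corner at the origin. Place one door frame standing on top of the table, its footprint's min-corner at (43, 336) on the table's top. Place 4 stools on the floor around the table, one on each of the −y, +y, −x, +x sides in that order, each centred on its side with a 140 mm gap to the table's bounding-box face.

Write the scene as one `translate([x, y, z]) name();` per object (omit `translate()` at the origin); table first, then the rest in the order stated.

table();
translate([43, 336, 707]) door_frame();
translate([348, -487, 0]) stool();
translate([348, 1053, 0]) stool();
translate([-440, 283, 0]) stool();
translate([1136, 283, 0]) stool();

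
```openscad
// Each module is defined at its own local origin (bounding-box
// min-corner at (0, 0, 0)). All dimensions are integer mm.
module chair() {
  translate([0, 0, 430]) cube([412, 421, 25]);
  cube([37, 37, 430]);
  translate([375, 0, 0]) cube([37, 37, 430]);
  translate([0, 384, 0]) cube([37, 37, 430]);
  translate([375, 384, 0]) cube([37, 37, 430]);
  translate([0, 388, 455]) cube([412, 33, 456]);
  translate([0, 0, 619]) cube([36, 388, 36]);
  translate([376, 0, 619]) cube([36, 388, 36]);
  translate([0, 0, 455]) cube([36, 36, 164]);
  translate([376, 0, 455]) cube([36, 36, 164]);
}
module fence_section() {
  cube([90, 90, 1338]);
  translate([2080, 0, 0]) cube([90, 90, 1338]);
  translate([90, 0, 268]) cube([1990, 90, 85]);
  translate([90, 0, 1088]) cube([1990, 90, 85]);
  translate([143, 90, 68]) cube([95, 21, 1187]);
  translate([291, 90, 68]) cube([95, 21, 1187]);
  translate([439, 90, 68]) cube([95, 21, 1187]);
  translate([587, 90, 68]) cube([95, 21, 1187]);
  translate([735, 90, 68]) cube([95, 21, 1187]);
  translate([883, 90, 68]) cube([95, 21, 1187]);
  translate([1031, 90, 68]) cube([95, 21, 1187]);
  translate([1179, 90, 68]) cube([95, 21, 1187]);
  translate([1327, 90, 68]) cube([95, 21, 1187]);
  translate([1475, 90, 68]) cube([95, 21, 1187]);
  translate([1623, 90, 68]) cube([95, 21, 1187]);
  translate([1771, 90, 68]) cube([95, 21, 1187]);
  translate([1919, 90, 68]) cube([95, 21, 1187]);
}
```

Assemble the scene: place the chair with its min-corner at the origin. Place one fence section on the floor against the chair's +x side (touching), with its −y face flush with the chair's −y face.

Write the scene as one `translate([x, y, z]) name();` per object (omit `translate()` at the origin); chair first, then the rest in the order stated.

chair();
translate([412, 0, 0]) fence_section();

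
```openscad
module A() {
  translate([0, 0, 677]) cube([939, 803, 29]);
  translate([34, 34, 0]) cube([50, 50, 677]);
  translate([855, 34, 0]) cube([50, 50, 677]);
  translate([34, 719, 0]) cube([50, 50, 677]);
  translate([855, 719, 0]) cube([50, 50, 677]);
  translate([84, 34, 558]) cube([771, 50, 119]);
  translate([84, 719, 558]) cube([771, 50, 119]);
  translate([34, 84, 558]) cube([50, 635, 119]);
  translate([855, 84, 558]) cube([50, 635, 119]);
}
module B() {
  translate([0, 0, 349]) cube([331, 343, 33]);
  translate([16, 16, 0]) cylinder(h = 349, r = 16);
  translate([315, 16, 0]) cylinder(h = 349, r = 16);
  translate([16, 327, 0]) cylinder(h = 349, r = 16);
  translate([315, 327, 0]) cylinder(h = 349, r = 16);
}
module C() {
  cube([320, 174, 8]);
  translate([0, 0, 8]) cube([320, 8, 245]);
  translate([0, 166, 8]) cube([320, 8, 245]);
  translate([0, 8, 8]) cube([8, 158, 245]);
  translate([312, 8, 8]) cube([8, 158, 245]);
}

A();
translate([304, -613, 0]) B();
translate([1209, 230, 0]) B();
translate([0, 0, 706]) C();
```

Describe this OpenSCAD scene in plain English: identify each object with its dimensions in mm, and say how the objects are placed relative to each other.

A is a table: top 939 mm (x) × 803 mm (y), 29 mm thick, upper face at z = 706 mm, on four 50×50 mm square legs, each inset 34 mm from the nearest pair of top edges, running from z = 0 to the bottom of the top. Four apron rails, 50 mm thick and 119 mm tall, run between adjacent legs with their top edges flush with the underside of the top and their outer faces flush with the legs' outer faces.

B is a four-legged stool. The seat is 331×343 mm, 33 mm thick, top at z = 382 mm. It stands on four round legs, each 32 mm in diameter, from z = 0 to the seat underside, each leg's axis is inset half a diameter from the nearest pair of seat edges (so the leg's bounding box is flush with the corner).

C is an open-topped rectangular box: outside dimensions 320×174×253 mm, with a uniform wall and base thickness of 8 mm. The base is a full 320×174 slab on the floor; four walls sit on top of the base. The front and back walls (the −y and +y sides) span the full width; the two side walls fit between them.

Two stools sit around the table at the −y, +x sides. The open box is on top of the table.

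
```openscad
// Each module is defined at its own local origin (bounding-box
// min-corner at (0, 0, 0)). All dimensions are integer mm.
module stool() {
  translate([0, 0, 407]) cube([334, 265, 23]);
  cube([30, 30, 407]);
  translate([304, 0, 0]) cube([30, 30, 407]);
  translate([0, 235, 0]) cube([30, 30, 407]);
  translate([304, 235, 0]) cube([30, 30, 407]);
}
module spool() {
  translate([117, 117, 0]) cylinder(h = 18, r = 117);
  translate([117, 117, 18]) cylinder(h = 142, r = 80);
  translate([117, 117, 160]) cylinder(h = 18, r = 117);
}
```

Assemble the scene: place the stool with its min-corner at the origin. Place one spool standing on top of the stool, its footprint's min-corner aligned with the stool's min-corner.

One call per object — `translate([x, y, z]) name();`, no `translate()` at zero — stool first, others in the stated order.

stool();
translate([0, 0, 430]) spool();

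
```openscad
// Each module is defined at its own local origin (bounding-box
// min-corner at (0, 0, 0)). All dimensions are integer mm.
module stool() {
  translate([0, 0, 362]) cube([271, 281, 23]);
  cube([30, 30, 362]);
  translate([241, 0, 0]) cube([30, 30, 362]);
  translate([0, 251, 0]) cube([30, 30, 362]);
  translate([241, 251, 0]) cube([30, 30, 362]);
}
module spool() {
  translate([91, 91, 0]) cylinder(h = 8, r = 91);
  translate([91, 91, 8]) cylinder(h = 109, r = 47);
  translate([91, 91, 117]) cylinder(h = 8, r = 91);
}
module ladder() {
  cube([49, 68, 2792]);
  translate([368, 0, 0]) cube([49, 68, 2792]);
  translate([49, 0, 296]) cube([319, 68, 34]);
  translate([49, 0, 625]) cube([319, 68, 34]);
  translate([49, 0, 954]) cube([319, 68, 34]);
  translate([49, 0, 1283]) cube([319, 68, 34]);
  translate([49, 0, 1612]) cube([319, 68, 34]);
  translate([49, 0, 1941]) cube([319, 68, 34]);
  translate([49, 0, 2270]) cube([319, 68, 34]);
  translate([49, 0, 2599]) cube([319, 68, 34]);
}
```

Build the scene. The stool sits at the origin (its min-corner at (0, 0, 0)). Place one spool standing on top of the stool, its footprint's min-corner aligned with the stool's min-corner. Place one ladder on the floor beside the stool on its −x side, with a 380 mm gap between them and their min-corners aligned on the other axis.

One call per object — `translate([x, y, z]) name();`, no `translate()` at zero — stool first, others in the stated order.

stool();
translate([0, 0, 385]) spool();
translate([-797, 0, 0]) ladder();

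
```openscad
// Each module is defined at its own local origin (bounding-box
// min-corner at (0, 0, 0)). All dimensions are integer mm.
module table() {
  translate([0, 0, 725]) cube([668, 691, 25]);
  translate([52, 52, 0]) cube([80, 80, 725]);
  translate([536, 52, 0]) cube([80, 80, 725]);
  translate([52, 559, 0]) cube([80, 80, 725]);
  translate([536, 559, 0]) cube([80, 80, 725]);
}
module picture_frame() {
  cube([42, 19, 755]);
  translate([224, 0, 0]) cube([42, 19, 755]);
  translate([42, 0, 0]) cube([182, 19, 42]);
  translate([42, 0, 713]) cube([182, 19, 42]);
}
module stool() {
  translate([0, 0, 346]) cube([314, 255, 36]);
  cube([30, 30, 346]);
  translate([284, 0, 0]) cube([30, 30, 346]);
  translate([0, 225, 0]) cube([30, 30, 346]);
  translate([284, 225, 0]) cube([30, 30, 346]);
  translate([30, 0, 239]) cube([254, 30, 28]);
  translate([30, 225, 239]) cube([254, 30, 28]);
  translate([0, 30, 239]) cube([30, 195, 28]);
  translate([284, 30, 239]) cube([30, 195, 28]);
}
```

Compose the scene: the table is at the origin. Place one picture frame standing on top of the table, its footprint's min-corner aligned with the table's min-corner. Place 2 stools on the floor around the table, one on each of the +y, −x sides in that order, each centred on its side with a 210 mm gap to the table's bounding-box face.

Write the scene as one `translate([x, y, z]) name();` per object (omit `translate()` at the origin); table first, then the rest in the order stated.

table();
translate([0, 0, 750]) picture_frame();
translate([177, 901, 0]) stool();
translate([-524, 218, 0]) stool();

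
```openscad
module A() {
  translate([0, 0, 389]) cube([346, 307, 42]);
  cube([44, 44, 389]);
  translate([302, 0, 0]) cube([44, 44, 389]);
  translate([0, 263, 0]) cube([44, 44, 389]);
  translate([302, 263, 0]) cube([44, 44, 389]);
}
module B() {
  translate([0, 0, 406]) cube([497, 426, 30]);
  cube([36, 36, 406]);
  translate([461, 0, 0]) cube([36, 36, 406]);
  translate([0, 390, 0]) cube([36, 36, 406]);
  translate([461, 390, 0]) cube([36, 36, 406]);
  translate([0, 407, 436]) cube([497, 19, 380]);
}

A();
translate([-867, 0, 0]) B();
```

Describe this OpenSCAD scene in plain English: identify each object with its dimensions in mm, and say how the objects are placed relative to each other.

A is a four-legged stool. The seat is a 346×307×42 mm slab whose top surface is at z = 431 mm; four square legs, each 44×44 mm in cross-section, run from the floor (z = 0) to the underside of the seat, each flush with a corner of the seat.

B is a chair: 497×426 mm seat, 30 mm thick, top at z = 436 mm, on four 36 mm square corner legs flush with the seat edges. A 19 mm thick backrest slab spans the full seat width, extending 380 mm above the seat top, its back face flush with the seat's +y edge.

The chair is on the floor beside the stool on its −x side.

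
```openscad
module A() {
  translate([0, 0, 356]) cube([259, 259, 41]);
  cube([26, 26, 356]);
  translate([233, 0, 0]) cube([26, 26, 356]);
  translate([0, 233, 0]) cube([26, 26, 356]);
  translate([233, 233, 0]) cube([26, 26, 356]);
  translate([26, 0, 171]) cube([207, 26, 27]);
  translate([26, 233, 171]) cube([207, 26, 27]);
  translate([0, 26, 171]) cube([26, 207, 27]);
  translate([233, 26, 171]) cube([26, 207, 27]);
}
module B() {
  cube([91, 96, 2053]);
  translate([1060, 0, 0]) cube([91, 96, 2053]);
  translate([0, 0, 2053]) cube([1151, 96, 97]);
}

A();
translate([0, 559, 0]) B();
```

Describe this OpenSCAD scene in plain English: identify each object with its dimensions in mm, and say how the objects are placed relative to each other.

A is a four-legged stool. The seat is a 259×259×41 mm slab whose top surface is at z = 397 mm; four square legs, each 26×26 mm in cross-section, run from the floor (z = 0) to the underside of the seat, each flush with a corner of the seat. Four stretchers, 26 mm wide and 27 mm tall, connect adjacent legs with their undersides at z = 171 mm, each running between the inner faces of the legs it joins and aligned with the legs' outer faces on the other axis.

B is a door frame. The clear opening is 969 mm wide and 2053 mm high. Two 91 mm wide jambs, 96 mm deep, stand either side of the opening from the floor to the top of the opening. A 97 mm thick head sits across the top of both jambs, spanning the full outside width of the frame.

The door frame is on the floor beside the stool on its +y side.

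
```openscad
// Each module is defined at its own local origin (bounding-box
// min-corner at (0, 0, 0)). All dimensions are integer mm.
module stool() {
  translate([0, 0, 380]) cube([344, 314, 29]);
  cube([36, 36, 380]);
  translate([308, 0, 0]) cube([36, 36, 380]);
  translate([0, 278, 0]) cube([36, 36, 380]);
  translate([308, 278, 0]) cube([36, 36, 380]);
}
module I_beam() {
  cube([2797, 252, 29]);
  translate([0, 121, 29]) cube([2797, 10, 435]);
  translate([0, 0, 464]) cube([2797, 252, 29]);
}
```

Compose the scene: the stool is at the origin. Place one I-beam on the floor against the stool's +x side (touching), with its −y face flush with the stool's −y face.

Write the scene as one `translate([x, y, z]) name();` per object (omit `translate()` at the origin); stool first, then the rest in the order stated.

stool();
translate([344, 0, 0]) I_beam();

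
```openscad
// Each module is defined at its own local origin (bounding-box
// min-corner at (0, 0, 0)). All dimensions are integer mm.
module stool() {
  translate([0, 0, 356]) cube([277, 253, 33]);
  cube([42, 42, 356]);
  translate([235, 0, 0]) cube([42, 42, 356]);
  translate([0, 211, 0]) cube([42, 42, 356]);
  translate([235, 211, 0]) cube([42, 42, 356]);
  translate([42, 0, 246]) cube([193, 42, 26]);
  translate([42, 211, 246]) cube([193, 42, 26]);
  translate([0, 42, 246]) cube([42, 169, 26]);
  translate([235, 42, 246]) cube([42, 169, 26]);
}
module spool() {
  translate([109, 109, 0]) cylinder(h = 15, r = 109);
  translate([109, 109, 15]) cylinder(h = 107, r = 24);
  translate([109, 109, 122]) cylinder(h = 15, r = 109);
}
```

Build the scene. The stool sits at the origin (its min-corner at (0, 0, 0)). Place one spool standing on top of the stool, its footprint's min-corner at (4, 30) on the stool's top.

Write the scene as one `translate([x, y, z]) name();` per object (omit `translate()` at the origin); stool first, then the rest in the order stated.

stool();
translate([4, 30, 389]) spool();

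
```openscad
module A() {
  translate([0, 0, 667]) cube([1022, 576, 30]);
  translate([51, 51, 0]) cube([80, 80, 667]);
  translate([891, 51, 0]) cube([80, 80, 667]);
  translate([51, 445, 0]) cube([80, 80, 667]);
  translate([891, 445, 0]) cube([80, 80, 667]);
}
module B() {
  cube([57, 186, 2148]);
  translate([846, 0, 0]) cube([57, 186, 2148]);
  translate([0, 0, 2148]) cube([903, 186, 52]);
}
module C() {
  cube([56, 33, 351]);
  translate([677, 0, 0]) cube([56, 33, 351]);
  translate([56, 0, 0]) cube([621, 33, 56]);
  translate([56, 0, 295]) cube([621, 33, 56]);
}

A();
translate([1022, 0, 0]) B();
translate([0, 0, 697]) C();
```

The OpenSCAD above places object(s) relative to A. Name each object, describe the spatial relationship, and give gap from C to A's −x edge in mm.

The picture frame's min-x is at 0; the table's min-x is 0; gap = 0 mm.

A is a table. B is a door frame. C is a picture frame. The door frame is against the table's +x side, with their −y faces flush. The picture frame is on top of the table. The gap from the picture frame to the table's −x edge is 0 mm.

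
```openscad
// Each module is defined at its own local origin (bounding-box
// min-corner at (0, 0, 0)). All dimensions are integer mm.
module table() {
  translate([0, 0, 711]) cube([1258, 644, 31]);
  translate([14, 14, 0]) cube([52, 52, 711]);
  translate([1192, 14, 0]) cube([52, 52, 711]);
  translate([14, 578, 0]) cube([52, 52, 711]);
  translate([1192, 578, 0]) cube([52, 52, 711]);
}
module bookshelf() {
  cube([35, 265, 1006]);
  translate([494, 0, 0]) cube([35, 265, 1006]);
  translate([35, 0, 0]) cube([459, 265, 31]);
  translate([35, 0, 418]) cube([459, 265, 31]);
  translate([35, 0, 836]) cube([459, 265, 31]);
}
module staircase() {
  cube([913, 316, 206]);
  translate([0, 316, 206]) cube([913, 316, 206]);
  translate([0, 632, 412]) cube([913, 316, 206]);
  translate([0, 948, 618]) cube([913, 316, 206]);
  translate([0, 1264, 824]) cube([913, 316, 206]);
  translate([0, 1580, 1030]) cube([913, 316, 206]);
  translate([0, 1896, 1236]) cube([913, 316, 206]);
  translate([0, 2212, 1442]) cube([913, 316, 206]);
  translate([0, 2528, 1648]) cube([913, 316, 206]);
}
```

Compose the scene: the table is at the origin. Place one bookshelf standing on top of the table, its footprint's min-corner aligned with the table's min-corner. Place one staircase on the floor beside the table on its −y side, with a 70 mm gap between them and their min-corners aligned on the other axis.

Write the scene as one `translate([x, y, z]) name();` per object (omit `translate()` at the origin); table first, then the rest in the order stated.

table();
translate([0, 0, 742]) bookshelf();
translate([0, -2914, 0]) staircase();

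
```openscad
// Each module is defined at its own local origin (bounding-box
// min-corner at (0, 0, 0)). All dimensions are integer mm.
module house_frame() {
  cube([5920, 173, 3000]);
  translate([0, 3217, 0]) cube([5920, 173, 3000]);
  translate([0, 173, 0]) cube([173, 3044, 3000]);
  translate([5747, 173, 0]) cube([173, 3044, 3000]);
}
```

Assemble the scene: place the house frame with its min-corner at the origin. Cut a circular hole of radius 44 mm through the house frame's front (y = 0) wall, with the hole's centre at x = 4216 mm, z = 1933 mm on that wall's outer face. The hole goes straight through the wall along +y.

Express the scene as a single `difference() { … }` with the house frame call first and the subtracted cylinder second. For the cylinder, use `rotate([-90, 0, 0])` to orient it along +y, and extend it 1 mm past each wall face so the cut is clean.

difference() {
  house_frame();
  translate([4216, -1, 1933]) rotate([-90, 0, 0]) cylinder(h = 175, r = 44);
}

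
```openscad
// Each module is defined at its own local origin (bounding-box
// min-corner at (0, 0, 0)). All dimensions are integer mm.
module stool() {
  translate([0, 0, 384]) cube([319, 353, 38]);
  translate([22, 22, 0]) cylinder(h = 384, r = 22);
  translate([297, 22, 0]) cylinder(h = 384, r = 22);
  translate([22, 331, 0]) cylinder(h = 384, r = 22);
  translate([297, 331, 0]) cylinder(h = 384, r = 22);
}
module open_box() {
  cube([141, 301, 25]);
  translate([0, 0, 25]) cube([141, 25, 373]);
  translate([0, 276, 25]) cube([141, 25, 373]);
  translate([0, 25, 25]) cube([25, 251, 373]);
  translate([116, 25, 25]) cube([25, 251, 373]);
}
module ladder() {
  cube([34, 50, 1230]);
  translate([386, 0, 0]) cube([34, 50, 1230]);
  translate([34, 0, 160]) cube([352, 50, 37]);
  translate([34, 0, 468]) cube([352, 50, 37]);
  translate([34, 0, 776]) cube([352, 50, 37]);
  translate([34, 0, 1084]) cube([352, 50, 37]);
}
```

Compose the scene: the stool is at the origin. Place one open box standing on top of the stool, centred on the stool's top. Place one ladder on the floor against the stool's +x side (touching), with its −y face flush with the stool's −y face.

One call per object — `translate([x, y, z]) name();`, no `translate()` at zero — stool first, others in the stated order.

stool();
translate([89, 26, 422]) open_box();
translate([319, 0, 0]) ladder();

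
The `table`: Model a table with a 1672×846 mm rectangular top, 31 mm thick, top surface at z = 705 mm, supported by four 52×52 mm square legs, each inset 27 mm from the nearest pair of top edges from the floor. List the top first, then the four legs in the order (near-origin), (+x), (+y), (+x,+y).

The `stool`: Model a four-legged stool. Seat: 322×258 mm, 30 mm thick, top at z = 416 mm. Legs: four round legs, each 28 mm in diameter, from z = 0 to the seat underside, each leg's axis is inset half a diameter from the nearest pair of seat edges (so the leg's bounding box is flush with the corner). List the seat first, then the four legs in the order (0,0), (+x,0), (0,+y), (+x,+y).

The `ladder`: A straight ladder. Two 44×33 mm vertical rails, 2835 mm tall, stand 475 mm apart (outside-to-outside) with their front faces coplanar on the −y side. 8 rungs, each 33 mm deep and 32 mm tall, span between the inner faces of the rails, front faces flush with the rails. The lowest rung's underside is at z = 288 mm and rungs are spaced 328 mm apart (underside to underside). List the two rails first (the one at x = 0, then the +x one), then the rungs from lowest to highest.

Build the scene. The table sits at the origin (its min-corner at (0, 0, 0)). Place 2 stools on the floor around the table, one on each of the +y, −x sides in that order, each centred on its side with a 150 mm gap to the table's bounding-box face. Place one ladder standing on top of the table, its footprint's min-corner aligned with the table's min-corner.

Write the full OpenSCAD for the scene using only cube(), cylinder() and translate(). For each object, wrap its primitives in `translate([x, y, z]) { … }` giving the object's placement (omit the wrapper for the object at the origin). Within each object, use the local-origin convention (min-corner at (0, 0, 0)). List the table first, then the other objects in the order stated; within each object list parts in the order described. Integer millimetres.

translate([0, 0, 674]) cube([1672, 846, 31]);
translate([27, 27, 0]) cube([52, 52, 674]);
translate([1593, 27, 0]) cube([52, 52, 674]);
translate([27, 767, 0]) cube([52, 52, 674]);
translate([1593, 767, 0]) cube([52, 52, 674]);
translate([675, 996, 0]) {
  translate([0, 0, 386]) cube([322, 258, 30]);
  translate([14, 14, 0]) cylinder(h = 386, r = 14);
  translate([308, 14, 0]) cylinder(h = 386, r = 14);
  translate([14, 244, 0]) cylinder(h = 386, r = 14);
  translate([308, 244, 0]) cylinder(h = 386, r = 14);
}
translate([-472, 294, 0]) {
  translate([0, 0, 386]) cube([322, 258, 30]);
  translate([14, 14, 0]) cylinder(h = 386, r = 14);
  translate([308, 14, 0]) cylinder(h = 386, r = 14);
  translate([14, 244, 0]) cylinder(h = 386, r = 14);
  translate([308, 244, 0]) cylinder(h = 386, r = 14);
}
translate([0, 0, 705]) {
  cube([44, 33, 2835]);
  translate([431, 0, 0]) cube([44, 33, 2835]);
  translate([44, 0, 288]) cube([387, 33, 32]);
  translate([44, 0, 616]) cube([387, 33, 32]);
  translate([44, 0, 944]) cube([387, 33, 32]);
  translate([44, 0, 1272]) cube([387, 33, 32]);
  translate([44, 0, 1600]) cube([387, 33, 32]);
  translate([44, 0, 1928]) cube([387, 33, 32]);
  translate([44, 0, 2256]) cube([387, 33, 32]);
  translate([44, 0, 2584]) cube([387, 33, 32]);
}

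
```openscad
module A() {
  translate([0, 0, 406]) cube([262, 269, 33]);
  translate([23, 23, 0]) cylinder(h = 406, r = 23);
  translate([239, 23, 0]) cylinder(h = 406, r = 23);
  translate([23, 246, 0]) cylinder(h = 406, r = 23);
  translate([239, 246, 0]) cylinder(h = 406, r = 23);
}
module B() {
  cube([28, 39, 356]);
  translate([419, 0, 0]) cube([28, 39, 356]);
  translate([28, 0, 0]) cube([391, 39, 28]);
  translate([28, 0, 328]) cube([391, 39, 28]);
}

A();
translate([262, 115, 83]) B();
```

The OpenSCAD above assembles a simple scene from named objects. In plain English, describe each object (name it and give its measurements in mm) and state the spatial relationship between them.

A is a simple wooden stool: a rectangular seat 262 mm (x) by 269 mm (y), 33 mm thick, top face at z = 439 mm, on four round legs, each 46 mm in diameter. The legs rest on z = 0, each leg's axis is inset half a diameter from the nearest pair of seat edges (so the leg's bounding box is flush with the corner).

B is a picture frame with a 391×300 mm rectangular opening (x by z) and a uniform 28 mm border on every side. Frame depth is 39 mm along y. It is built from two vertical stiles running the full outside height and two horizontal rails spanning the gap between the stiles.

The picture frame is beside the stool with their tops flush at z = 439.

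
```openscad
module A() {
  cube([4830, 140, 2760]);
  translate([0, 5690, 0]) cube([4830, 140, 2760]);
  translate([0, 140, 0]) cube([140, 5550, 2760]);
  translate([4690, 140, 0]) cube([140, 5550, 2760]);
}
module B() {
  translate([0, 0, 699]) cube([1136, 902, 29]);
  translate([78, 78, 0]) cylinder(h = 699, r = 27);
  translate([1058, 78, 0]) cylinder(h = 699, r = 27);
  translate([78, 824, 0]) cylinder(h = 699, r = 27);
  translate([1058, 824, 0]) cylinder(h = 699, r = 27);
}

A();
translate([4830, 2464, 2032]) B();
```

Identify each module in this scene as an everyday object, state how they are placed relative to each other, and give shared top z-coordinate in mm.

Both tops at z = 2760 mm.

A is a house frame. B is a table. The table is beside the house frame with their tops flush at z = 2760. The shared top z-coordinate is 2760 mm.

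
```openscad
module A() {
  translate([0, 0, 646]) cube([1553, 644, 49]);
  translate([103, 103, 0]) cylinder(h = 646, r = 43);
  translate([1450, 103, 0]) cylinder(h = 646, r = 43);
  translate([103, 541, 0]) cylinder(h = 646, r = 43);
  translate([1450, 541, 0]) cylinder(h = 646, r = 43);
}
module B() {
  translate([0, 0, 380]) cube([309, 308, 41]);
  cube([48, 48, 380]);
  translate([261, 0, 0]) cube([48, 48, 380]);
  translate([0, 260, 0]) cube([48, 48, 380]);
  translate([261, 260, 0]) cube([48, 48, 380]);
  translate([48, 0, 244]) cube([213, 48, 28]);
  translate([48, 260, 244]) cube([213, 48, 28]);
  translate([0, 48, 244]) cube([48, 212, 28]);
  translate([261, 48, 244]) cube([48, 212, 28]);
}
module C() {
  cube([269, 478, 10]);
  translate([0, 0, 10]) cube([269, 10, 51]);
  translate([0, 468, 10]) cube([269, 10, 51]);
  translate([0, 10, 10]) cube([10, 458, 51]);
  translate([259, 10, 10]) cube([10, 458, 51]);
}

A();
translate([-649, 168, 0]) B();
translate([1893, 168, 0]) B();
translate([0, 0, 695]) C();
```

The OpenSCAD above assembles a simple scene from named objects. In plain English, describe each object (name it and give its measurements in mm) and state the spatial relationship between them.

A is a rectangular dining table. The top is 1553×644×49 mm with its upper surface at z = 695 mm. It stands on four round legs of 86 mm diameter, each leg's bounding box inset 60 mm from the nearest pair of top edges, running from the floor to the underside of the top.

B is a four-legged stool. The seat is a 309×308×41 mm slab whose top surface is at z = 421 mm; four square legs, each 48×48 mm in cross-section, run from the floor (z = 0) to the underside of the seat, each flush with a corner of the seat. Four stretchers, 48 mm wide and 28 mm tall, connect adjacent legs with their undersides at z = 244 mm, each running between the inner faces of the legs it joins and aligned with the legs' outer faces on the other axis.

C is an open storage box with external size 269×478×61 mm and wall thickness 10 mm (the base is also 10 mm thick). The base covers the whole footprint; the four walls stand on the base, with the y-facing walls full-width and the x-facing walls fitting between their inner faces.

Two stools sit around the table at the −x, +x sides. The open box is on top of the table.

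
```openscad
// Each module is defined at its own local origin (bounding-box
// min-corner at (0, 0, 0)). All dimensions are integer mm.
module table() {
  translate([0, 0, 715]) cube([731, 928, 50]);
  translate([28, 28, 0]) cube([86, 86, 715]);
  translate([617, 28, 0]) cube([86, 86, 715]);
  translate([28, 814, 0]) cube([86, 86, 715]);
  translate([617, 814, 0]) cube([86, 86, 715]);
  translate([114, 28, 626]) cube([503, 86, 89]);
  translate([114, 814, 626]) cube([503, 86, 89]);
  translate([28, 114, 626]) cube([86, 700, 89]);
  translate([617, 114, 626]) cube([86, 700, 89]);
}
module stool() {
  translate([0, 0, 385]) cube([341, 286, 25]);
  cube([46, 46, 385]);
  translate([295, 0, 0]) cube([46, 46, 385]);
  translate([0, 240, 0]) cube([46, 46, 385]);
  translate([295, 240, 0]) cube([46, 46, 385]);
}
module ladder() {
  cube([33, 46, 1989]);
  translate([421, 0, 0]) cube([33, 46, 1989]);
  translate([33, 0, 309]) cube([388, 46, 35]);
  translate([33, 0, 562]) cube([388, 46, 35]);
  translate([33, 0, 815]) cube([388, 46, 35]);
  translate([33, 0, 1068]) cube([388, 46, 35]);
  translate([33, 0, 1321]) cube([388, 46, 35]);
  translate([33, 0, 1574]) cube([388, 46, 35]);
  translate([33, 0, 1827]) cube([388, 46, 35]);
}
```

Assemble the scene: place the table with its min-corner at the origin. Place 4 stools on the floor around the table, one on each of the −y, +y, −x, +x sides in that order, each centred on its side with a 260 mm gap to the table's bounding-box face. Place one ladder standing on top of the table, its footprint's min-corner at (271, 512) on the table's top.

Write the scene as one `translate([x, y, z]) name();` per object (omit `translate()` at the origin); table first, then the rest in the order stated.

table();
translate([195, -546, 0]) stool();
translate([195, 1188, 0]) stool();
translate([-601, 321, 0]) stool();
translate([991, 321, 0]) stool();
translate([271, 512, 765]) ladder();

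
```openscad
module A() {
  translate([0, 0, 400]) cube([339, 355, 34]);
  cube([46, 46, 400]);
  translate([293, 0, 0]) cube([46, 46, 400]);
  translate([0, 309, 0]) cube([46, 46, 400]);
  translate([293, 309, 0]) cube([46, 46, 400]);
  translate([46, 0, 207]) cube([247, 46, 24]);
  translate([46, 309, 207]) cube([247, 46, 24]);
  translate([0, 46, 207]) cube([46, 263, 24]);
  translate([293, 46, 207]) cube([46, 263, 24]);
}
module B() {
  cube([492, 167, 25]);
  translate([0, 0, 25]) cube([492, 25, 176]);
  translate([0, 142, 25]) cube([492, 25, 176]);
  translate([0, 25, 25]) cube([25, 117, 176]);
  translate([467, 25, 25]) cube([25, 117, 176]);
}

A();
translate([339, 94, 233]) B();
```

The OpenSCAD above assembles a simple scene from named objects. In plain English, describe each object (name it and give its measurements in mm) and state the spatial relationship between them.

A is a four-legged stool. The seat is a 339×355×34 mm slab whose top surface is at z = 434 mm; four square legs, each 46×46 mm in cross-section, run from the floor (z = 0) to the underside of the seat, each flush with a corner of the seat. Four stretchers, 46 mm wide and 24 mm tall, connect adjacent legs with their undersides at z = 207 mm, each running between the inner faces of the legs it joins and aligned with the legs' outer faces on the other axis.

B is an open storage box with external size 492×167×201 mm and wall thickness 25 mm (the base is also 25 mm thick). The base covers the whole footprint; the four walls stand on the base, with the y-facing walls full-width and the x-facing walls fitting between their inner faces.

The open box is beside the stool with their tops flush at z = 434.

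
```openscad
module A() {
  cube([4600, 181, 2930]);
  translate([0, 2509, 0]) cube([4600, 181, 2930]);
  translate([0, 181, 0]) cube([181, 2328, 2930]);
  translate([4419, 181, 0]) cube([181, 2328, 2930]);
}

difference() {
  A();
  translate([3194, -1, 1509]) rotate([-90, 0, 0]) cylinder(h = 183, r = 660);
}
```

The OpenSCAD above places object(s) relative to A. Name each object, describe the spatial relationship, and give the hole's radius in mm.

A is a house frame. The house frame has a circular hole through its front wall. The hole's radius is 660 mm.

The subtracted cylinder has r = 660 mm.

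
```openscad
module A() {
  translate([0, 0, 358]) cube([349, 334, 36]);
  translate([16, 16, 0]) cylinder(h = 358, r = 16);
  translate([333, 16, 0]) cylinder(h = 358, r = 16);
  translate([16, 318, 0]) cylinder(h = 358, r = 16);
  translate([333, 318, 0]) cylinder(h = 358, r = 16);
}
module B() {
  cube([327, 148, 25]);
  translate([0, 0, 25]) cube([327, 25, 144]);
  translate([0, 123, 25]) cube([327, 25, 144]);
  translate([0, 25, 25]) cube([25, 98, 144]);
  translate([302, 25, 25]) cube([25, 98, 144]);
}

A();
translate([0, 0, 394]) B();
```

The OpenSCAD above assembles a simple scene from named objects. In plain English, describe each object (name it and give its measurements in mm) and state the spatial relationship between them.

A is a four-legged stool. The seat is 349×334 mm, 36 mm thick, top at z = 394 mm. It stands on four round legs, each 32 mm in diameter, from z = 0 to the seat underside, each leg's axis is inset half a diameter from the nearest pair of seat edges (so the leg's bounding box is flush with the corner).

B is an open-topped rectangular box: outside dimensions 327×148×169 mm, with a uniform wall and base thickness of 25 mm. The base is a full 327×148 slab on the floor; four walls sit on top of the base. The front and back walls (the −y and +y sides) span the full width; the two side walls fit between them.

The open box is on top of the stool.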